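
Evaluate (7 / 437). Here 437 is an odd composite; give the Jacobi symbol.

Reciprocity: 7 ≡ 3 and 437 ≡ 1 (mod 4), so (7/437) = +(437/7).
Reduce top mod 7: now compute (3/7).
Reciprocity: 3 ≡ 3 and 7 ≡ 3 (mod 4), so (3/7) = −(7/3).
Reduce top mod 3: now compute (1/3).
Reached (1/3) = 1. Collecting the sign flips along the way, the symbol is -1.

-1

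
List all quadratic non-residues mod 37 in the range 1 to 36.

2,5,6,8,13,14,15,17,18,19,20,22,23,24,29,31,32,35

Square k = 1,…,18 (k and 37−k give the same square):
1²=1, 2²=4, 3²=9, 4²=16, 5²=25, 6²=36, 7²≡12, 8²≡27, 9²≡7, 10²≡26, 11²≡10, 12²≡33, 13²≡21, 14²≡11, 15²≡3, 16²≡34, 17²≡30, 18²≡28 (mod 37).
The residues are {1, 3, 4, 7, 9, 10, 11, 12, 16, 21, 25, 26, 27, 28, 30, 33, 34, 36}; the non-residues are the remaining 18 nonzero classes.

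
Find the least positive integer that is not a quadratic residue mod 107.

2

(2/107) = −1, so 2 is the smallest positive non-residue mod 107.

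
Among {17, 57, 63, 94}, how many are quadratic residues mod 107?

(17/107) = -1 → non-residue.
(57/107) = +1 → QR.
(63/107) = -1 → non-residue.
(94/107) = -1 → non-residue.
Total quadratic residues among the 4: 1.

1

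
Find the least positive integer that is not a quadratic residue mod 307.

(2/307) = −1, so 2 is the smallest positive non-residue mod 307.

2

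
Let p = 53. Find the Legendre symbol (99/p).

First reduce: 99 ≡ 46 (mod 53).
Pull out 2: since 53 ≡ 5 (mod 8), (2/53) = -1.
Reciprocity: 23 ≡ 3 and 53 ≡ 1 (mod 4), so (23/53) = +(53/23).
Reduce top mod 23: now compute (7/23).
Reciprocity: 7 ≡ 3 and 23 ≡ 3 (mod 4), so (7/23) = −(23/7).
Reduce top mod 7: now compute (2/7).
Pull out 2: since 7 ≡ 7 (mod 8), (2/7) = +1.
Reached (1/7) = 1. Collecting the sign flips along the way, the symbol is +1.

1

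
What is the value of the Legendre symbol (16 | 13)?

Euler's criterion: (16/13) ≡ 3^6 (mod 13).
3^2 ≡ 9 (mod 13)
3^4 ≡ 3 (mod 13)
3^6 = 3^(4+2) ≡ 1 (mod 13).
Result is 1, so (16/13) = 1.

1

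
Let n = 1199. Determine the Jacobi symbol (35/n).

Reciprocity: 35 ≡ 3 and 1199 ≡ 3 (mod 4), so (35/1199) = −(1199/35).
Reduce top mod 35: now compute (9/35).
Reciprocity: 9 ≡ 1 and 35 ≡ 3 (mod 4), so (9/35) = +(35/9).
Reduce top mod 9: now compute (8/9).
Pull out 2^3: since 9 ≡ 1 (mod 8), (2/9) = +1, so (2/9)^3 = +1.
Reached (1/9) = 1. Collecting the sign flips along the way, the symbol is -1.

-1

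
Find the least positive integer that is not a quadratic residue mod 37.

(2/37) = −1, so 2 is the smallest positive non-residue mod 37.

2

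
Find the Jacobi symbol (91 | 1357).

Reciprocity: 91 ≡ 3 and 1357 ≡ 1 (mod 4), so (91/1357) = +(1357/91).
Reduce top mod 91: now compute (83/91).
Reciprocity: 83 ≡ 3 and 91 ≡ 3 (mod 4), so (83/91) = −(91/83).
Reduce top mod 83: now compute (8/83).
Pull out 2^3: since 83 ≡ 3 (mod 8), (2/83) = -1, so (2/83)^3 = -1.
Reached (1/83) = 1. Collecting the sign flips along the way, the symbol is +1.

1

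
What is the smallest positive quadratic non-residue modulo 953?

3

(2/953) = +1, so 2 is a residue.
(3/953) = −1, so 3 is the smallest positive non-residue mod 953.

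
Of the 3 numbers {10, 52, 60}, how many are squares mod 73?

0

(10/73) = -1 → non-residue.
(52/73) = -1 → non-residue.
(60/73) = -1 → non-residue.
Total quadratic residues among the 3: 0.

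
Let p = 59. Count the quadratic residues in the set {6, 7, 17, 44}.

2

(6/59) = -1 → non-residue.
(7/59) = +1 → QR.
(17/59) = +1 → QR.
(44/59) = -1 → non-residue.
Total quadratic residues among the 4: 2.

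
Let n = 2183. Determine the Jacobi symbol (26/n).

Pull out 2: since 2183 ≡ 7 (mod 8), (2/2183) = +1.
Reciprocity: 13 ≡ 1 and 2183 ≡ 3 (mod 4), so (13/2183) = +(2183/13).
Reduce top mod 13: now compute (12/13).
Pull out 2^2: since 13 ≡ 5 (mod 8), (2/13) = -1, so (2/13)^2 = +1.
Reciprocity: 3 ≡ 3 and 13 ≡ 1 (mod 4), so (3/13) = +(13/3).
Reduce top mod 3: now compute (1/3).
Reached (1/3) = 1. Collecting the sign flips along the way, the symbol is +1.

1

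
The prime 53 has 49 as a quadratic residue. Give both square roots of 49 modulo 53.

7, 46

53 ≡ 1 (mod 4), so we find a root by search.
Trying successive values, 7² = 49 ≡ 49 (mod 53). The other root is 53 − 7 = 46.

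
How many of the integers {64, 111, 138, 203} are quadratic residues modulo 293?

(64/293) = +1 → QR.
(111/293) = -1 → non-residue.
(138/293) = -1 → non-residue.
(203/293) = +1 → QR.
Total quadratic residues among the 4: 2.

2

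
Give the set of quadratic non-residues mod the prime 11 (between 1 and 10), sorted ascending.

2 6 7 8 10

Square k = 1,…,5 (k and 11−k give the same square):
1²=1, 2²=4, 3²=9, 4²≡5, 5²≡3 (mod 11).
The residues are {1, 3, 4, 5, 9}; the non-residues are the remaining 5 nonzero classes.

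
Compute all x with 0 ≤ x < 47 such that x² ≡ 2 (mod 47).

7, 40

Since 47 ≡ 3 (mod 4), a square root of 2 is 2^((47+1)/4) = 2^12 mod 47.
Repeated squaring: 2^2≡4, 2^4≡16, 2^8≡21 (mod 47).
2^12 = 2^(8+4) ≡ 7 (mod 47).
Check: 7² = 49 ≡ 2 (mod 47). The two roots are 7 and 40.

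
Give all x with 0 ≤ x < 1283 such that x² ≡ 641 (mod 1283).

84, 1199

Since 1283 ≡ 3 (mod 4), a square root of 641 is 641^((1283+1)/4) = 641^321 mod 1283.
Repeated squaring: 641^2≡321, 641^4≡401, 641^8≡426, 641^16≡573, 641^32≡1164, 641^64≡48, 641^128≡1021, 641^256≡645 (mod 1283).
641^321 = 641^(256+64+1) ≡ 1199 (mod 1283).
Check: 1199² = 1437601 ≡ 641 (mod 1283). The two roots are 84 and 1199.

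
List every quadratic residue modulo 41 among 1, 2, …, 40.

1 2 4 5 8 9 10 16 18 20 21 23 25 31 32 33 36 37 39 40

Square k = 1,…,20 (k and 41−k give the same square):
1²=1, 2²=4, 3²=9, 4²=16, 5²=25, 6²=36, 7²≡8, 8²≡23, 9²≡40, 10²≡18, 11²≡39, 12²≡21, 13²≡5, 14²≡32, 15²≡20, 16²≡10, 17²≡2, 18²≡37, 19²≡33, 20²≡31 (mod 41).
So the quadratic residues mod 41 are {1, 2, 4, 5, 8, 9, 10, 16, 18, 20, 21, 23, 25, 31, 32, 33, 36, 37, 39, 40}.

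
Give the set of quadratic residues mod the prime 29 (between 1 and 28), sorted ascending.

1, 4, 5, 6, 7, 9, 13, 16, 20, 22, 23, 24, 25, 28

Square k = 1,…,14 (k and 29−k give the same square):
1²=1, 2²=4, 3²=9, 4²=16, 5²=25, 6²≡7, 7²≡20, 8²≡6, 9²≡23, 10²≡13, 11²≡5, 12²≡28, 13²≡24, 14²≡22 (mod 29).
So the quadratic residues mod 29 are {1, 4, 5, 6, 7, 9, 13, 16, 20, 22, 23, 24, 25, 28}.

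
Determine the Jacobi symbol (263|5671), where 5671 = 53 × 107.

Reciprocity: 263 ≡ 3 and 5671 ≡ 3 (mod 4), so (263/5671) = −(5671/263).
Reduce top mod 263: now compute (148/263).
Pull out 2^2: since 263 ≡ 7 (mod 8), (2/263) = +1, so (2/263)^2 = +1.
Reciprocity: 37 ≡ 1 and 263 ≡ 3 (mod 4), so (37/263) = +(263/37).
Reduce top mod 37: now compute (4/37).
Pull out 2^2: since 37 ≡ 5 (mod 8), (2/37) = -1, so (2/37)^2 = +1.
Reached (1/37) = 1. Collecting the sign flips along the way, the symbol is -1.

-1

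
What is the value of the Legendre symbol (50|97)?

Pull out 2: since 97 ≡ 1 (mod 8), (2/97) = +1.
Reciprocity: 25 ≡ 1 and 97 ≡ 1 (mod 4), so (25/97) = +(97/25).
Reduce top mod 25: now compute (22/25).
Pull out 2: since 25 ≡ 1 (mod 8), (2/25) = +1.
Reciprocity: 11 ≡ 3 and 25 ≡ 1 (mod 4), so (11/25) = +(25/11).
Reduce top mod 11: now compute (3/11).
Reciprocity: 3 ≡ 3 and 11 ≡ 3 (mod 4), so (3/11) = −(11/3).
Reduce top mod 3: now compute (2/3).
Pull out 2: since 3 ≡ 3 (mod 8), (2/3) = -1.
Reached (1/3) = 1. Collecting the sign flips along the way, the symbol is +1.

1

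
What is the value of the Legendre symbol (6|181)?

Pull out 2: since 181 ≡ 5 (mod 8), (2/181) = -1.
Reciprocity: 3 ≡ 3 and 181 ≡ 1 (mod 4), so (3/181) = +(181/3).
Reduce top mod 3: now compute (1/3).
Reached (1/3) = 1. Collecting the sign flips along the way, the symbol is -1.

-1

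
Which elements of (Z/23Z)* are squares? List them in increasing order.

Square k = 1,…,11 (k and 23−k give the same square):
1²=1, 2²=4, 3²=9, 4²=16, 5²≡2, 6²≡13, 7²≡3, 8²≡18, 9²≡12, 10²≡8, 11²≡6 (mod 23).
So the quadratic residues mod 23 are {1, 2, 3, 4, 6, 8, 9, 12, 13, 16, 18}.

1, 2, 3, 4, 6, 8, 9, 12, 13, 16, 18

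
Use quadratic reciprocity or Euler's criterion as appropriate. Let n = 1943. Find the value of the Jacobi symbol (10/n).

Pull out 2: since 1943 ≡ 7 (mod 8), (2/1943) = +1.
Reciprocity: 5 ≡ 1 and 1943 ≡ 3 (mod 4), so (5/1943) = +(1943/5).
Reduce top mod 5: now compute (3/5).
Reciprocity: 3 ≡ 3 and 5 ≡ 1 (mod 4), so (3/5) = +(5/3).
Reduce top mod 3: now compute (2/3).
Pull out 2: since 3 ≡ 3 (mod 8), (2/3) = -1.
Reached (1/3) = 1. Collecting the sign flips along the way, the symbol is -1.

-1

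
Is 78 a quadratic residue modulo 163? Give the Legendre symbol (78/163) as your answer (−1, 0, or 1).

Euler's criterion: (78/163) ≡ 78^81 (mod 163).
78^2 ≡ 53 (mod 163)
78^4 ≡ 38 (mod 163)
78^8 ≡ 140 (mod 163)
78^16 ≡ 40 (mod 163)
78^32 ≡ 133 (mod 163)
78^64 ≡ 85 (mod 163)
78^81 = 78^(64+16+1) ≡ 162 (mod 163).
Result is 162 ≡ −1, so (78/163) = −1.

-1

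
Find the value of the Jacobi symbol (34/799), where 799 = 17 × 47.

0

Pull out 2: since 799 ≡ 7 (mod 8), (2/799) = +1.
Reciprocity: 17 ≡ 1 and 799 ≡ 3 (mod 4), so (17/799) = +(799/17).
Reduce top mod 17: now compute (0/17).
Top reduces to 0: gcd > 1, so the symbol is 0.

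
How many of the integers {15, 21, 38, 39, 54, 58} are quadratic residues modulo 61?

(15/61) = +1 → QR.
(21/61) = -1 → non-residue.
(38/61) = -1 → non-residue.
(39/61) = +1 → QR.
(54/61) = -1 → non-residue.
(58/61) = +1 → QR.
Total quadratic residues among the 6: 3.

3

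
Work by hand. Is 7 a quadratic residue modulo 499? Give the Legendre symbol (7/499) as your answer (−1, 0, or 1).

-1

Euler's criterion: (7/499) ≡ 7^249 (mod 499).
7^2 ≡ 49 (mod 499)
7^4 ≡ 405 (mod 499)
7^8 ≡ 353 (mod 499)
7^16 ≡ 358 (mod 499)
7^32 ≡ 420 (mod 499)
7^64 ≡ 253 (mod 499)
7^128 ≡ 137 (mod 499)
7^249 = 7^(128+64+32+16+8+1) ≡ 498 (mod 499).
Result is 498 ≡ −1, so (7/499) = −1.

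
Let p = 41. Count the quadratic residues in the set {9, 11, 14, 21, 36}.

3

(9/41) = +1 → QR.
(11/41) = -1 → non-residue.
(14/41) = -1 → non-residue.
(21/41) = +1 → QR.
(36/41) = +1 → QR.
Total quadratic residues among the 5: 3.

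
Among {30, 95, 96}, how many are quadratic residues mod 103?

(30/103) = +1 → QR.
(95/103) = -1 → non-residue.
(96/103) = -1 → non-residue.
Total quadratic residues among the 3: 1.

1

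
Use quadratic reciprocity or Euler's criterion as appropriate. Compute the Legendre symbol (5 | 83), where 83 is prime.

Reciprocity: 5 ≡ 1 and 83 ≡ 3 (mod 4), so (5/83) = +(83/5).
Reduce top mod 5: now compute (3/5).
Reciprocity: 3 ≡ 3 and 5 ≡ 1 (mod 4), so (3/5) = +(5/3).
Reduce top mod 3: now compute (2/3).
Pull out 2: since 3 ≡ 3 (mod 8), (2/3) = -1.
Reached (1/3) = 1. Collecting the sign flips along the way, the symbol is -1.

-1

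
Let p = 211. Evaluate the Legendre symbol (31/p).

Euler's criterion: (31/211) ≡ 31^105 (mod 211).
31^2 ≡ 117 (mod 211)
31^4 ≡ 185 (mod 211)
31^8 ≡ 43 (mod 211)
31^16 ≡ 161 (mod 211)
31^32 ≡ 179 (mod 211)
31^64 ≡ 180 (mod 211)
31^105 = 31^(64+32+8+1) ≡ 210 (mod 211).
Result is 210 ≡ −1, so (31/211) = −1.

-1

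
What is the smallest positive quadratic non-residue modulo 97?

(2/97) = +1, so 2 is a residue.
(3/97) = +1, so 3 is a residue.
(4/97) = +1, so 4 is a residue.
(5/97) = −1, so 5 is the smallest positive non-residue mod 97.

5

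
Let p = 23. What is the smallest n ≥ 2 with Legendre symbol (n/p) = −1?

(2/23) = +1, so 2 is a residue.
(3/23) = +1, so 3 is a residue.
(4/23) = +1, so 4 is a residue.
(5/23) = −1, so 5 is the smallest positive non-residue mod 23.

5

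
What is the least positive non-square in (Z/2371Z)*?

2

(2/2371) = −1, so 2 is the smallest positive non-residue mod 2371.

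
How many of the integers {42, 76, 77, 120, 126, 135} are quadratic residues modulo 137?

5

(42/137) = -1 → non-residue.
(76/137) = +1 → QR.
(77/137) = +1 → QR.
(120/137) = +1 → QR.
(126/137) = +1 → QR.
(135/137) = +1 → QR.
Total quadratic residues among the 6: 5.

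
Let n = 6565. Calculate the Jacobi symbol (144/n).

Pull out 2^4: since 6565 ≡ 5 (mod 8), (2/6565) = -1, so (2/6565)^4 = +1.
Reciprocity: 9 ≡ 1 and 6565 ≡ 1 (mod 4), so (9/6565) = +(6565/9).
Reduce top mod 9: now compute (4/9).
Pull out 2^2: since 9 ≡ 1 (mod 8), (2/9) = +1, so (2/9)^2 = +1.
Reached (1/9) = 1. Collecting the sign flips along the way, the symbol is +1.

1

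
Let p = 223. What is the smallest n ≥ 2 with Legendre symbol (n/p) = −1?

3

(2/223) = +1, so 2 is a residue.
(3/223) = −1, so 3 is the smallest positive non-residue mod 223.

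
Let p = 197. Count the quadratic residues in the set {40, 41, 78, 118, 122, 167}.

(40/197) = +1 → QR.
(41/197) = +1 → QR.
(78/197) = -1 → non-residue.
(118/197) = -1 → non-residue.
(122/197) = -1 → non-residue.
(167/197) = -1 → non-residue.
Total quadratic residues among the 6: 2.

2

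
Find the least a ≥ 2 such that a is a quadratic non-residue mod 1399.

3

(2/1399) = +1, so 2 is a residue.
(3/1399) = −1, so 3 is the smallest positive non-residue mod 1399.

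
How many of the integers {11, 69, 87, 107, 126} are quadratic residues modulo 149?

(11/149) = -1 → non-residue.
(69/149) = +1 → QR.
(87/149) = -1 → non-residue.
(107/149) = +1 → QR.
(126/149) = -1 → non-residue.
Total quadratic residues among the 5: 2.

2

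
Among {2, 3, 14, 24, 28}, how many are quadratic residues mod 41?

1

(2/41) = +1 → QR.
(3/41) = -1 → non-residue.
(14/41) = -1 → non-residue.
(24/41) = -1 → non-residue.
(28/41) = -1 → non-residue.
Total quadratic residues among the 5: 1.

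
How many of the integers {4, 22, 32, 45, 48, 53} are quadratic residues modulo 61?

(4/61) = +1 → QR.
(22/61) = +1 → QR.
(32/61) = -1 → non-residue.
(45/61) = +1 → QR.
(48/61) = +1 → QR.
(53/61) = -1 → non-residue.
Total quadratic residues among the 6: 4.

4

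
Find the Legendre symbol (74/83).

Pull out 2: since 83 ≡ 3 (mod 8), (2/83) = -1.
Reciprocity: 37 ≡ 1 and 83 ≡ 3 (mod 4), so (37/83) = +(83/37).
Reduce top mod 37: now compute (9/37).
Reciprocity: 9 ≡ 1 and 37 ≡ 1 (mod 4), so (9/37) = +(37/9).
Reduce top mod 9: now compute (1/9).
Reached (1/9) = 1. Collecting the sign flips along the way, the symbol is -1.

-1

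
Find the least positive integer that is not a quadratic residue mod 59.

(2/59) = −1, so 2 is the smallest positive non-residue mod 59.

2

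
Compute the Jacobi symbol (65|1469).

Reciprocity: 65 ≡ 1 and 1469 ≡ 1 (mod 4), so (65/1469) = +(1469/65).
Reduce top mod 65: now compute (39/65).
Reciprocity: 39 ≡ 3 and 65 ≡ 1 (mod 4), so (39/65) = +(65/39).
Reduce top mod 39: now compute (26/39).
Pull out 2: since 39 ≡ 7 (mod 8), (2/39) = +1.
Reciprocity: 13 ≡ 1 and 39 ≡ 3 (mod 4), so (13/39) = +(39/13).
Reduce top mod 13: now compute (0/13).
Top reduces to 0: gcd > 1, so the symbol is 0.

0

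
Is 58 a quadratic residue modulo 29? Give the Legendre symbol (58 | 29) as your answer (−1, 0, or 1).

First reduce: 58 ≡ 0 (mod 29).
Top reduces to 0: gcd > 1, so the symbol is 0.

0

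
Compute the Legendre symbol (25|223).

Reciprocity: 25 ≡ 1 and 223 ≡ 3 (mod 4), so (25/223) = +(223/25).
Reduce top mod 25: now compute (23/25).
Reciprocity: 23 ≡ 3 and 25 ≡ 1 (mod 4), so (23/25) = +(25/23).
Reduce top mod 23: now compute (2/23).
Pull out 2: since 23 ≡ 7 (mod 8), (2/23) = +1.
Reached (1/23) = 1. Collecting the sign flips along the way, the symbol is +1.

1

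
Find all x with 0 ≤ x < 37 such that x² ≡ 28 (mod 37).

37 ≡ 1 (mod 4), so we find a root by search.
Trying successive values, 18² = 324 ≡ 28 (mod 37). The other root is 37 − 18 = 19.

18, 19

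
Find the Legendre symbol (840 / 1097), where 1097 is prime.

Pull out 2^3: since 1097 ≡ 1 (mod 8), (2/1097) = +1, so (2/1097)^3 = +1.
Reciprocity: 105 ≡ 1 and 1097 ≡ 1 (mod 4), so (105/1097) = +(1097/105).
Reduce top mod 105: now compute (47/105).
Reciprocity: 47 ≡ 3 and 105 ≡ 1 (mod 4), so (47/105) = +(105/47).
Reduce top mod 47: now compute (11/47).
Reciprocity: 11 ≡ 3 and 47 ≡ 3 (mod 4), so (11/47) = −(47/11).
Reduce top mod 11: now compute (3/11).
Reciprocity: 3 ≡ 3 and 11 ≡ 3 (mod 4), so (3/11) = −(11/3).
Reduce top mod 3: now compute (2/3).
Pull out 2: since 3 ≡ 3 (mod 8), (2/3) = -1.
Reached (1/3) = 1. Collecting the sign flips along the way, the symbol is -1.

-1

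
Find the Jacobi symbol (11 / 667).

1

Reciprocity: 11 ≡ 3 and 667 ≡ 3 (mod 4), so (11/667) = −(667/11).
Reduce top mod 11: now compute (7/11).
Reciprocity: 7 ≡ 3 and 11 ≡ 3 (mod 4), so (7/11) = −(11/7).
Reduce top mod 7: now compute (4/7).
Pull out 2^2: since 7 ≡ 7 (mod 8), (2/7) = +1, so (2/7)^2 = +1.
Reached (1/7) = 1. Collecting the sign flips along the way, the symbol is +1.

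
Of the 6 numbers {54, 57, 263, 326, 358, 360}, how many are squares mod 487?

1

(54/487) = -1 → non-residue.
(57/487) = -1 → non-residue.
(263/487) = +1 → QR.
(326/487) = -1 → non-residue.
(358/487) = -1 → non-residue.
(360/487) = -1 → non-residue.
Total quadratic residues among the 6: 1.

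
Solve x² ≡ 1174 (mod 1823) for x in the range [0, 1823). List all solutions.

822, 1001

Since 1823 ≡ 3 (mod 4), a square root of 1174 is 1174^((1823+1)/4) = 1174^456 mod 1823.
Repeated squaring: 1174^2≡88, 1174^4≡452, 1174^8≡128, 1174^16≡1800, 1174^32≡529, 1174^64≡922, 1174^128≡566, 1174^256≡1331 (mod 1823).
1174^456 = 1174^(256+128+64+8) ≡ 1001 (mod 1823).
Check: 1001² = 1002001 ≡ 1174 (mod 1823). The two roots are 822 and 1001.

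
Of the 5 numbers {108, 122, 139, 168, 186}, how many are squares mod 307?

(108/307) = -1 → non-residue.
(122/307) = +1 → QR.
(139/307) = -1 → non-residue.
(168/307) = +1 → QR.
(186/307) = -1 → non-residue.
Total quadratic residues among the 5: 2.

2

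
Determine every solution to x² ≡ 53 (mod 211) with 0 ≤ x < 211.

Since 211 ≡ 3 (mod 4), a square root of 53 is 53^((211+1)/4) = 53^53 mod 211.
Repeated squaring: 53^2≡66, 53^4≡136, 53^8≡139, 53^16≡120, 53^32≡52 (mod 211).
53^53 = 53^(32+16+4+1) ≡ 105 (mod 211).
Check: 105² = 11025 ≡ 53 (mod 211). The two roots are 105 and 106.

105, 106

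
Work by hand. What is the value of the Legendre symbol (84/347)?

Euler's criterion: (84/347) ≡ 84^173 (mod 347).
84^2 ≡ 116 (mod 347)
84^4 ≡ 270 (mod 347)
84^8 ≡ 30 (mod 347)
84^16 ≡ 206 (mod 347)
84^32 ≡ 102 (mod 347)
84^64 ≡ 341 (mod 347)
84^128 ≡ 36 (mod 347)
84^173 = 84^(128+32+8+4+1) ≡ 346 (mod 347).
Result is 346 ≡ −1, so (84/347) = −1.

-1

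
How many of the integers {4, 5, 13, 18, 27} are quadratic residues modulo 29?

3

(4/29) = +1 → QR.
(5/29) = +1 → QR.
(13/29) = +1 → QR.
(18/29) = -1 → non-residue.
(27/29) = -1 → non-residue.
Total quadratic residues among the 5: 3.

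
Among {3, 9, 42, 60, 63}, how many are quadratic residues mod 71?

(3/71) = +1 → QR.
(9/71) = +1 → QR.
(42/71) = -1 → non-residue.
(60/71) = +1 → QR.
(63/71) = -1 → non-residue.
Total quadratic residues among the 5: 3.

3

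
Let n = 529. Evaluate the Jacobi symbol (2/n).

Pull out 2: since 529 ≡ 1 (mod 8), (2/529) = +1.
Reached (1/529) = 1. Collecting the sign flips along the way, the symbol is +1.

1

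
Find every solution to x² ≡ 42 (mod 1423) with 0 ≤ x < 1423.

415, 1008

Since 1423 ≡ 3 (mod 4), a square root of 42 is 42^((1423+1)/4) = 42^356 mod 1423.
Repeated squaring: 42^2≡341, 42^4≡1018, 42^8≡380, 42^16≡677, 42^32≡123, 42^64≡899, 42^128≡1360, 42^256≡1123 (mod 1423).
42^356 = 42^(256+64+32+4) ≡ 415 (mod 1423).
Check: 415² = 172225 ≡ 42 (mod 1423). The two roots are 415 and 1008.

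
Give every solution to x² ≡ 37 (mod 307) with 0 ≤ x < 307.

61, 246

Since 307 ≡ 3 (mod 4), a square root of 37 is 37^((307+1)/4) = 37^77 mod 307.
Repeated squaring: 37^2≡141, 37^4≡233, 37^8≡257, 37^16≡44, 37^32≡94, 37^64≡240 (mod 307).
37^77 = 37^(64+8+4+1) ≡ 246 (mod 307).
Check: 246² = 60516 ≡ 37 (mod 307). The two roots are 61 and 246.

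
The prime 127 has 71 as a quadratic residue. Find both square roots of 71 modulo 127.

43, 84

Since 127 ≡ 3 (mod 4), a square root of 71 is 71^((127+1)/4) = 71^32 mod 127.
Repeated squaring: 71^2≡88, 71^4≡124, 71^8≡9, 71^16≡81, 71^32≡84 (mod 127).
71^32 = 71^(32) ≡ 84 (mod 127).
Check: 84² = 7056 ≡ 71 (mod 127). The two roots are 43 and 84.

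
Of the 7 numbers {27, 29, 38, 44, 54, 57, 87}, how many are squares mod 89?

(27/89) = -1 → non-residue.
(29/89) = -1 → non-residue.
(38/89) = -1 → non-residue.
(44/89) = +1 → QR.
(54/89) = -1 → non-residue.
(57/89) = +1 → QR.
(87/89) = +1 → QR.
Total quadratic residues among the 7: 3.

3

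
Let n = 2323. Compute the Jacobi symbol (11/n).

Reciprocity: 11 ≡ 3 and 2323 ≡ 3 (mod 4), so (11/2323) = −(2323/11).
Reduce top mod 11: now compute (2/11).
Pull out 2: since 11 ≡ 3 (mod 8), (2/11) = -1.
Reached (1/11) = 1. Collecting the sign flips along the way, the symbol is +1.

1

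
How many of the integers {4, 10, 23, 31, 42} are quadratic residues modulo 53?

3

(4/53) = +1 → QR.
(10/53) = +1 → QR.
(23/53) = -1 → non-residue.
(31/53) = -1 → non-residue.
(42/53) = +1 → QR.
Total quadratic residues among the 5: 3.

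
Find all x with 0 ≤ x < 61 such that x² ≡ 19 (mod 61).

18, 43

61 ≡ 1 (mod 4), so we find a root by search.
Trying successive values, 18² = 324 ≡ 19 (mod 61). The other root is 61 − 18 = 43.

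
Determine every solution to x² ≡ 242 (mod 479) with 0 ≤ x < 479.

141, 338

Since 479 ≡ 3 (mod 4), a square root of 242 is 242^((479+1)/4) = 242^120 mod 479.
Repeated squaring: 242^2≡126, 242^4≡69, 242^8≡450, 242^16≡362, 242^32≡277, 242^64≡89 (mod 479).
242^120 = 242^(64+32+16+8) ≡ 338 (mod 479).
Check: 338² = 114244 ≡ 242 (mod 479). The two roots are 141 and 338.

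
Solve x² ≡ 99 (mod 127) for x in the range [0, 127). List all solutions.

37, 90

Since 127 ≡ 3 (mod 4), a square root of 99 is 99^((127+1)/4) = 99^32 mod 127.
Repeated squaring: 99^2≡22, 99^4≡103, 99^8≡68, 99^16≡52, 99^32≡37 (mod 127).
99^32 = 99^(32) ≡ 37 (mod 127).
Check: 37² = 1369 ≡ 99 (mod 127). The two roots are 37 and 90.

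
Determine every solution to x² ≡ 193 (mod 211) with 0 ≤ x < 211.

Since 211 ≡ 3 (mod 4), a square root of 193 is 193^((211+1)/4) = 193^53 mod 211.
Repeated squaring: 193^2≡113, 193^4≡109, 193^8≡65, 193^16≡5, 193^32≡25 (mod 211).
193^53 = 193^(32+16+4+1) ≡ 143 (mod 211).
Check: 143² = 20449 ≡ 193 (mod 211). The two roots are 68 and 143.

68, 143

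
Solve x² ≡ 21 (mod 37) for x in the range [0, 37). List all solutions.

37 ≡ 1 (mod 4), so we find a root by search.
Trying successive values, 13² = 169 ≡ 21 (mod 37). The other root is 37 − 13 = 24.

13, 24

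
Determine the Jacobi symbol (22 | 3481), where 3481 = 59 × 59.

1

Pull out 2: since 3481 ≡ 1 (mod 8), (2/3481) = +1.
Reciprocity: 11 ≡ 3 and 3481 ≡ 1 (mod 4), so (11/3481) = +(3481/11).
Reduce top mod 11: now compute (5/11).
Reciprocity: 5 ≡ 1 and 11 ≡ 3 (mod 4), so (5/11) = +(11/5).
Reduce top mod 5: now compute (1/5).
Reached (1/5) = 1. Collecting the sign flips along the way, the symbol is +1.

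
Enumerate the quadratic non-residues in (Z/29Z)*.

2, 3, 8, 10, 11, 12, 14, 15, 17, 18, 19, 21, 26, 27

Square k = 1,…,14 (k and 29−k give the same square):
1²=1, 2²=4, 3²=9, 4²=16, 5²=25, 6²≡7, 7²≡20, 8²≡6, 9²≡23, 10²≡13, 11²≡5, 12²≡28, 13²≡24, 14²≡22 (mod 29).
The residues are {1, 4, 5, 6, 7, 9, 13, 16, 20, 22, 23, 24, 25, 28}; the non-residues are the remaining 14 nonzero classes.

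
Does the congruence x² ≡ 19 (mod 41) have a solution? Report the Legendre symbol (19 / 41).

Euler's criterion: (19/41) ≡ 19^20 (mod 41).
19^2 ≡ 33 (mod 41)
19^4 ≡ 23 (mod 41)
19^8 ≡ 37 (mod 41)
19^16 ≡ 16 (mod 41)
19^20 = 19^(16+4) ≡ 40 (mod 41).
Result is 40 ≡ −1, so (19/41) = −1.

-1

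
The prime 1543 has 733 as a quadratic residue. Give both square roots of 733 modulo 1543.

Since 1543 ≡ 3 (mod 4), a square root of 733 is 733^((1543+1)/4) = 733^386 mod 1543.
Repeated squaring: 733^2≡325, 733^4≡701, 733^8≡727, 733^16≡823, 733^32≡1495, 733^64≡761, 733^128≡496, 733^256≡679 (mod 1543).
733^386 = 733^(256+128+2) ≡ 552 (mod 1543).
Check: 552² = 304704 ≡ 733 (mod 1543). The two roots are 552 and 991.

552, 991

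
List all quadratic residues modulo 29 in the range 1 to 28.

Square k = 1,…,14 (k and 29−k give the same square):
1²=1, 2²=4, 3²=9, 4²=16, 5²=25, 6²≡7, 7²≡20, 8²≡6, 9²≡23, 10²≡13, 11²≡5, 12²≡28, 13²≡24, 14²≡22 (mod 29).
So the quadratic residues mod 29 are {1, 4, 5, 6, 7, 9, 13, 16, 20, 22, 23, 24, 25, 28}.

1,4,5,6,7,9,13,16,20,22,23,24,25,28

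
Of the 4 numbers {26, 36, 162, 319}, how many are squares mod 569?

(26/569) = +1 → QR.
(36/569) = +1 → QR.
(162/569) = +1 → QR.
(319/569) = +1 → QR.
Total quadratic residues among the 4: 4.

4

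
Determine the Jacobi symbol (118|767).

Pull out 2: since 767 ≡ 7 (mod 8), (2/767) = +1.
Reciprocity: 59 ≡ 3 and 767 ≡ 3 (mod 4), so (59/767) = −(767/59).
Reduce top mod 59: now compute (0/59).
Top reduces to 0: gcd > 1, so the symbol is 0.

0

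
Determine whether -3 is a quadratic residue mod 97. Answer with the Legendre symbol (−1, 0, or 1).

1

Euler's criterion: (-3/97) ≡ 94^48 (mod 97).
94^2 ≡ 9 (mod 97)
94^4 ≡ 81 (mod 97)
94^8 ≡ 62 (mod 97)
94^16 ≡ 61 (mod 97)
94^32 ≡ 35 (mod 97)
94^48 = 94^(32+16) ≡ 1 (mod 97).
Result is 1, so (-3/97) = 1.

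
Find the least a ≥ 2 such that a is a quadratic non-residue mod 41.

(2/41) = +1, so 2 is a residue.
(3/41) = −1, so 3 is the smallest positive non-residue mod 41.

3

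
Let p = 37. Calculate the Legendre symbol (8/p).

-1

Pull out 2^3: since 37 ≡ 5 (mod 8), (2/37) = -1, so (2/37)^3 = -1.
Reached (1/37) = 1. Collecting the sign flips along the way, the symbol is -1.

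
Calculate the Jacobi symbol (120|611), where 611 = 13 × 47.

-1

Pull out 2^3: since 611 ≡ 3 (mod 8), (2/611) = -1, so (2/611)^3 = -1.
Reciprocity: 15 ≡ 3 and 611 ≡ 3 (mod 4), so (15/611) = −(611/15).
Reduce top mod 15: now compute (11/15).
Reciprocity: 11 ≡ 3 and 15 ≡ 3 (mod 4), so (11/15) = −(15/11).
Reduce top mod 11: now compute (4/11).
Pull out 2^2: since 11 ≡ 3 (mod 8), (2/11) = -1, so (2/11)^2 = +1.
Reached (1/11) = 1. Collecting the sign flips along the way, the symbol is -1.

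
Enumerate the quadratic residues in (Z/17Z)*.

1, 2, 4, 8, 9, 13, 15, 16

Square k = 1,…,8 (k and 17−k give the same square):
1²=1, 2²=4, 3²=9, 4²=16, 5²≡8, 6²≡2, 7²≡15, 8²≡13 (mod 17).
So the quadratic residues mod 17 are {1, 2, 4, 8, 9, 13, 15, 16}.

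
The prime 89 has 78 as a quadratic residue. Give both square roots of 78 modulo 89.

16, 73

89 ≡ 1 (mod 4), so we find a root by search.
Trying successive values, 16² = 256 ≡ 78 (mod 89). The other root is 89 − 16 = 73.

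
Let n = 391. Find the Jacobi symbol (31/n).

Reciprocity: 31 ≡ 3 and 391 ≡ 3 (mod 4), so (31/391) = −(391/31).
Reduce top mod 31: now compute (19/31).
Reciprocity: 19 ≡ 3 and 31 ≡ 3 (mod 4), so (19/31) = −(31/19).
Reduce top mod 19: now compute (12/19).
Pull out 2^2: since 19 ≡ 3 (mod 8), (2/19) = -1, so (2/19)^2 = +1.
Reciprocity: 3 ≡ 3 and 19 ≡ 3 (mod 4), so (3/19) = −(19/3).
Reduce top mod 3: now compute (1/3).
Reached (1/3) = 1. Collecting the sign flips along the way, the symbol is -1.

-1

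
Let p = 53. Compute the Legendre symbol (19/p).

Reciprocity: 19 ≡ 3 and 53 ≡ 1 (mod 4), so (19/53) = +(53/19).
Reduce top mod 19: now compute (15/19).
Reciprocity: 15 ≡ 3 and 19 ≡ 3 (mod 4), so (15/19) = −(19/15).
Reduce top mod 15: now compute (4/15).
Pull out 2^2: since 15 ≡ 7 (mod 8), (2/15) = +1, so (2/15)^2 = +1.
Reached (1/15) = 1. Collecting the sign flips along the way, the symbol is -1.

-1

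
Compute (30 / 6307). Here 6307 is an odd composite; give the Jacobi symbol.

Pull out 2: since 6307 ≡ 3 (mod 8), (2/6307) = -1.
Reciprocity: 15 ≡ 3 and 6307 ≡ 3 (mod 4), so (15/6307) = −(6307/15).
Reduce top mod 15: now compute (7/15).
Reciprocity: 7 ≡ 3 and 15 ≡ 3 (mod 4), so (7/15) = −(15/7).
Reduce top mod 7: now compute (1/7).
Reached (1/7) = 1. Collecting the sign flips along the way, the symbol is -1.

-1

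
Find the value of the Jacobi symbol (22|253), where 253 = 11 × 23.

0

Pull out 2: since 253 ≡ 5 (mod 8), (2/253) = -1.
Reciprocity: 11 ≡ 3 and 253 ≡ 1 (mod 4), so (11/253) = +(253/11).
Reduce top mod 11: now compute (0/11).
Top reduces to 0: gcd > 1, so the symbol is 0.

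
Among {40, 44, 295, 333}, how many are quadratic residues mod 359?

3

(40/359) = +1 → QR.
(44/359) = +1 → QR.
(295/359) = -1 → non-residue.
(333/359) = +1 → QR.
Total quadratic residues among the 4: 3.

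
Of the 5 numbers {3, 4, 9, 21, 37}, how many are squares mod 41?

(3/41) = -1 → non-residue.
(4/41) = +1 → QR.
(9/41) = +1 → QR.
(21/41) = +1 → QR.
(37/41) = +1 → QR.
Total quadratic residues among the 5: 4.

4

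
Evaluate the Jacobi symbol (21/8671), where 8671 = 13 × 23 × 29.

-1

Reciprocity: 21 ≡ 1 and 8671 ≡ 3 (mod 4), so (21/8671) = +(8671/21).
Reduce top mod 21: now compute (19/21).
Reciprocity: 19 ≡ 3 and 21 ≡ 1 (mod 4), so (19/21) = +(21/19).
Reduce top mod 19: now compute (2/19).
Pull out 2: since 19 ≡ 3 (mod 8), (2/19) = -1.
Reached (1/19) = 1. Collecting the sign flips along the way, the symbol is -1.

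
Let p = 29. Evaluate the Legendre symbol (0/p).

Top reduces to 0: gcd > 1, so the symbol is 0.

0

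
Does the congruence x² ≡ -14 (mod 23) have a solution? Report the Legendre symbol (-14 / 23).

First reduce: -14 ≡ 9 (mod 23).
Reciprocity: 9 ≡ 1 and 23 ≡ 3 (mod 4), so (9/23) = +(23/9).
Reduce top mod 9: now compute (5/9).
Reciprocity: 5 ≡ 1 and 9 ≡ 1 (mod 4), so (5/9) = +(9/5).
Reduce top mod 5: now compute (4/5).
Pull out 2^2: since 5 ≡ 5 (mod 8), (2/5) = -1, so (2/5)^2 = +1.
Reached (1/5) = 1. Collecting the sign flips along the way, the symbol is +1.

1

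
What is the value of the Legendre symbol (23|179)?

-1

Reciprocity: 23 ≡ 3 and 179 ≡ 3 (mod 4), so (23/179) = −(179/23).
Reduce top mod 23: now compute (18/23).
Pull out 2: since 23 ≡ 7 (mod 8), (2/23) = +1.
Reciprocity: 9 ≡ 1 and 23 ≡ 3 (mod 4), so (9/23) = +(23/9).
Reduce top mod 9: now compute (5/9).
Reciprocity: 5 ≡ 1 and 9 ≡ 1 (mod 4), so (5/9) = +(9/5).
Reduce top mod 5: now compute (4/5).
Pull out 2^2: since 5 ≡ 5 (mod 8), (2/5) = -1, so (2/5)^2 = +1.
Reached (1/5) = 1. Collecting the sign flips along the way, the symbol is -1.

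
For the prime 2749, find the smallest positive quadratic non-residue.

(2/2749) = −1, so 2 is the smallest positive non-residue mod 2749.

2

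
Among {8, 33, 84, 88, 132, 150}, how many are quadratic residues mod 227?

(8/227) = -1 → non-residue.
(33/227) = +1 → QR.
(84/227) = +1 → QR.
(88/227) = -1 → non-residue.
(132/227) = +1 → QR.
(150/227) = -1 → non-residue.
Total quadratic residues among the 6: 3.

3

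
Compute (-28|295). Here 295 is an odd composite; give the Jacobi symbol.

1

First reduce: -28 ≡ 267 (mod 295).
Reciprocity: 267 ≡ 3 and 295 ≡ 3 (mod 4), so (267/295) = −(295/267).
Reduce top mod 267: now compute (28/267).
Pull out 2^2: since 267 ≡ 3 (mod 8), (2/267) = -1, so (2/267)^2 = +1.
Reciprocity: 7 ≡ 3 and 267 ≡ 3 (mod 4), so (7/267) = −(267/7).
Reduce top mod 7: now compute (1/7).
Reached (1/7) = 1. Collecting the sign flips along the way, the symbol is +1.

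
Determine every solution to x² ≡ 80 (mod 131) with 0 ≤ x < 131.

39, 92

Since 131 ≡ 3 (mod 4), a square root of 80 is 80^((131+1)/4) = 80^33 mod 131.
Repeated squaring: 80^2≡112, 80^4≡99, 80^8≡107, 80^16≡52, 80^32≡84 (mod 131).
80^33 = 80^(32+1) ≡ 39 (mod 131).
Check: 39² = 1521 ≡ 80 (mod 131). The two roots are 39 and 92.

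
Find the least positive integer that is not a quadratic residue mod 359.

7

(2/359) = +1, so 2 is a residue.
(3/359) = +1, so 3 is a residue.
(4/359) = +1, so 4 is a residue.
(5/359) = +1, so 5 is a residue.
(6/359) = +1, so 6 is a residue.
(7/359) = −1, so 7 is the smallest positive non-residue mod 359.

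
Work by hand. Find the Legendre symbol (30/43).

Pull out 2: since 43 ≡ 3 (mod 8), (2/43) = -1.
Reciprocity: 15 ≡ 3 and 43 ≡ 3 (mod 4), so (15/43) = −(43/15).
Reduce top mod 15: now compute (13/15).
Reciprocity: 13 ≡ 1 and 15 ≡ 3 (mod 4), so (13/15) = +(15/13).
Reduce top mod 13: now compute (2/13).
Pull out 2: since 13 ≡ 5 (mod 8), (2/13) = -1.
Reached (1/13) = 1. Collecting the sign flips along the way, the symbol is -1.

-1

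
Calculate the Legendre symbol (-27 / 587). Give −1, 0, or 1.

-1

First reduce: -27 ≡ 560 (mod 587).
Pull out 2^4: since 587 ≡ 3 (mod 8), (2/587) = -1, so (2/587)^4 = +1.
Reciprocity: 35 ≡ 3 and 587 ≡ 3 (mod 4), so (35/587) = −(587/35).
Reduce top mod 35: now compute (27/35).
Reciprocity: 27 ≡ 3 and 35 ≡ 3 (mod 4), so (27/35) = −(35/27).
Reduce top mod 27: now compute (8/27).
Pull out 2^3: since 27 ≡ 3 (mod 8), (2/27) = -1, so (2/27)^3 = -1.
Reached (1/27) = 1. Collecting the sign flips along the way, the symbol is -1.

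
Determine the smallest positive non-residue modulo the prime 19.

2

(2/19) = −1, so 2 is the smallest positive non-residue mod 19.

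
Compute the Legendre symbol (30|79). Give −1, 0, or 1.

Pull out 2: since 79 ≡ 7 (mod 8), (2/79) = +1.
Reciprocity: 15 ≡ 3 and 79 ≡ 3 (mod 4), so (15/79) = −(79/15).
Reduce top mod 15: now compute (4/15).
Pull out 2^2: since 15 ≡ 7 (mod 8), (2/15) = +1, so (2/15)^2 = +1.
Reached (1/15) = 1. Collecting the sign flips along the way, the symbol is -1.

-1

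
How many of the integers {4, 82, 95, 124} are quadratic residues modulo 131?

1

(4/131) = +1 → QR.
(82/131) = -1 → non-residue.
(95/131) = -1 → non-residue.
(124/131) = -1 → non-residue.
Total quadratic residues among the 4: 1.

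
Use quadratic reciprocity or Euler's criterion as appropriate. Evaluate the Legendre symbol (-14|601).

First reduce: -14 ≡ 587 (mod 601).
Reciprocity: 587 ≡ 3 and 601 ≡ 1 (mod 4), so (587/601) = +(601/587).
Reduce top mod 587: now compute (14/587).
Pull out 2: since 587 ≡ 3 (mod 8), (2/587) = -1.
Reciprocity: 7 ≡ 3 and 587 ≡ 3 (mod 4), so (7/587) = −(587/7).
Reduce top mod 7: now compute (6/7).
Pull out 2: since 7 ≡ 7 (mod 8), (2/7) = +1.
Reciprocity: 3 ≡ 3 and 7 ≡ 3 (mod 4), so (3/7) = −(7/3).
Reduce top mod 3: now compute (1/3).
Reached (1/3) = 1. Collecting the sign flips along the way, the symbol is -1.

-1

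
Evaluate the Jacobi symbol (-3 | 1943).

-1

First reduce: -3 ≡ 1940 (mod 1943).
Pull out 2^2: since 1943 ≡ 7 (mod 8), (2/1943) = +1, so (2/1943)^2 = +1.
Reciprocity: 485 ≡ 1 and 1943 ≡ 3 (mod 4), so (485/1943) = +(1943/485).
Reduce top mod 485: now compute (3/485).
Reciprocity: 3 ≡ 3 and 485 ≡ 1 (mod 4), so (3/485) = +(485/3).
Reduce top mod 3: now compute (2/3).
Pull out 2: since 3 ≡ 3 (mod 8), (2/3) = -1.
Reached (1/3) = 1. Collecting the sign flips along the way, the symbol is -1.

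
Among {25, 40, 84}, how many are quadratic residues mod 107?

2

(25/107) = +1 → QR.
(40/107) = +1 → QR.
(84/107) = -1 → non-residue.
Total quadratic residues among the 3: 2.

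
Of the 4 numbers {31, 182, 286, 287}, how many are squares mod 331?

(31/331) = +1 → QR.
(182/331) = -1 → non-residue.
(286/331) = -1 → non-residue.
(287/331) = +1 → QR.
Total quadratic residues among the 4: 2.

2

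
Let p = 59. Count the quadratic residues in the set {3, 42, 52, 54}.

(3/59) = +1 → QR.
(42/59) = -1 → non-residue.
(52/59) = -1 → non-residue.
(54/59) = -1 → non-residue.
Total quadratic residues among the 4: 1.

1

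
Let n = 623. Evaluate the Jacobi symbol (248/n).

Pull out 2^3: since 623 ≡ 7 (mod 8), (2/623) = +1, so (2/623)^3 = +1.
Reciprocity: 31 ≡ 3 and 623 ≡ 3 (mod 4), so (31/623) = −(623/31).
Reduce top mod 31: now compute (3/31).
Reciprocity: 3 ≡ 3 and 31 ≡ 3 (mod 4), so (3/31) = −(31/3).
Reduce top mod 3: now compute (1/3).
Reached (1/3) = 1. Collecting the sign flips along the way, the symbol is +1.

1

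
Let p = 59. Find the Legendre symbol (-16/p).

First reduce: -16 ≡ 43 (mod 59).
Reciprocity: 43 ≡ 3 and 59 ≡ 3 (mod 4), so (43/59) = −(59/43).
Reduce top mod 43: now compute (16/43).
Pull out 2^4: since 43 ≡ 3 (mod 8), (2/43) = -1, so (2/43)^4 = +1.
Reached (1/43) = 1. Collecting the sign flips along the way, the symbol is -1.

-1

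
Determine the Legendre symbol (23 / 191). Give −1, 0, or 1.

Euler's criterion: (23/191) ≡ 23^95 (mod 191).
23^2 ≡ 147 (mod 191)
23^4 ≡ 26 (mod 191)
23^8 ≡ 103 (mod 191)
23^16 ≡ 104 (mod 191)
23^32 ≡ 120 (mod 191)
23^64 ≡ 75 (mod 191)
23^95 = 23^(64+16+8+4+2+1) ≡ 1 (mod 191).
Result is 1, so (23/191) = 1.

1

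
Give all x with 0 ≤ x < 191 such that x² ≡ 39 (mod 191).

82, 109

Since 191 ≡ 3 (mod 4), a square root of 39 is 39^((191+1)/4) = 39^48 mod 191.
Repeated squaring: 39^2≡184, 39^4≡49, 39^8≡109, 39^16≡39, 39^32≡184 (mod 191).
39^48 = 39^(32+16) ≡ 109 (mod 191).
Check: 109² = 11881 ≡ 39 (mod 191). The two roots are 82 and 109.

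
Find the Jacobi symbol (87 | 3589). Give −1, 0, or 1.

Reciprocity: 87 ≡ 3 and 3589 ≡ 1 (mod 4), so (87/3589) = +(3589/87).
Reduce top mod 87: now compute (22/87).
Pull out 2: since 87 ≡ 7 (mod 8), (2/87) = +1.
Reciprocity: 11 ≡ 3 and 87 ≡ 3 (mod 4), so (11/87) = −(87/11).
Reduce top mod 11: now compute (10/11).
Pull out 2: since 11 ≡ 3 (mod 8), (2/11) = -1.
Reciprocity: 5 ≡ 1 and 11 ≡ 3 (mod 4), so (5/11) = +(11/5).
Reduce top mod 5: now compute (1/5).
Reached (1/5) = 1. Collecting the sign flips along the way, the symbol is +1.

1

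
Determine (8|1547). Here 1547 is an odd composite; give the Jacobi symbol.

Pull out 2^3: since 1547 ≡ 3 (mod 8), (2/1547) = -1, so (2/1547)^3 = -1.
Reached (1/1547) = 1. Collecting the sign flips along the way, the symbol is -1.

-1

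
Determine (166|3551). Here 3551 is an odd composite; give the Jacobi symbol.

-1

Pull out 2: since 3551 ≡ 7 (mod 8), (2/3551) = +1.
Reciprocity: 83 ≡ 3 and 3551 ≡ 3 (mod 4), so (83/3551) = −(3551/83).
Reduce top mod 83: now compute (65/83).
Reciprocity: 65 ≡ 1 and 83 ≡ 3 (mod 4), so (65/83) = +(83/65).
Reduce top mod 65: now compute (18/65).
Pull out 2: since 65 ≡ 1 (mod 8), (2/65) = +1.
Reciprocity: 9 ≡ 1 and 65 ≡ 1 (mod 4), so (9/65) = +(65/9).
Reduce top mod 9: now compute (2/9).
Pull out 2: since 9 ≡ 1 (mod 8), (2/9) = +1.
Reached (1/9) = 1. Collecting the sign flips along the way, the symbol is -1.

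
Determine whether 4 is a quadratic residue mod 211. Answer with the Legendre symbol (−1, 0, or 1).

1

Pull out 2^2: since 211 ≡ 3 (mod 8), (2/211) = -1, so (2/211)^2 = +1.
Reached (1/211) = 1. Collecting the sign flips along the way, the symbol is +1.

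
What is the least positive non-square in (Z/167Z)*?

5

(2/167) = +1, so 2 is a residue.
(3/167) = +1, so 3 is a residue.
(4/167) = +1, so 4 is a residue.
(5/167) = −1, so 5 is the smallest positive non-residue mod 167.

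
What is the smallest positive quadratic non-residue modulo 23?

(2/23) = +1, so 2 is a residue.
(3/23) = +1, so 3 is a residue.
(4/23) = +1, so 4 is a residue.
(5/23) = −1, so 5 is the smallest positive non-residue mod 23.

5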